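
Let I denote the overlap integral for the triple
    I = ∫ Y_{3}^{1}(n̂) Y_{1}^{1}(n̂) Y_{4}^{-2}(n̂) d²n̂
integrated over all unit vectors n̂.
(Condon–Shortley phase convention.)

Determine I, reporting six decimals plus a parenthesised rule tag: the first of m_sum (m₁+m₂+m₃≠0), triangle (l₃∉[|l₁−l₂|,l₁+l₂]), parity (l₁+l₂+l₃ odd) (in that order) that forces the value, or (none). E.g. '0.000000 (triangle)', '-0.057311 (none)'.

0.238414 (none)

Checks pass: Σm=0; 8 even; l₃=4∈[2,4].
(2·3+1)(2·1+1)(2·4+1) = 189
Δ: 0! 6! 2! / 9! → 1/252
sum: t=0:+1/36 = 1/36
3j²(3 1 4; 0 0 0) = Δ·Π!·Σ² = 4/63  (sign +1)
sum: t=0:+1/96 = 1/96
3j²(3 1 4; 1 1 -2) = Δ·Π!·Σ² = 5/84  (sign +1)
combine: 4πI² = 189·4/63·5/84 = 5/7
take √, sign +1: I = 0.23841361
No selection rule forces the value: the integral is nonzero (none).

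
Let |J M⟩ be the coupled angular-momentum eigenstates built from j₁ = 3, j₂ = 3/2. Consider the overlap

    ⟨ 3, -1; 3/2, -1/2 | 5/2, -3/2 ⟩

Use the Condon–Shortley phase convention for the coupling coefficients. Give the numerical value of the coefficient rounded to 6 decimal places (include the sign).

-0.591608  (= −√(7/20))

√[6·2!4!1!/8! · 2!4!1!2!1!4!] = √(576/35)
  +(−1)^0/∏(0,2,4,1,0,0)! = 1/48  (running 1/48)
  +(−1)^1/∏(1,1,3,0,1,1)! = -1/6  (running -7/48)
⟨..|..⟩ = √(576/35)·(-7/48) = -0.591608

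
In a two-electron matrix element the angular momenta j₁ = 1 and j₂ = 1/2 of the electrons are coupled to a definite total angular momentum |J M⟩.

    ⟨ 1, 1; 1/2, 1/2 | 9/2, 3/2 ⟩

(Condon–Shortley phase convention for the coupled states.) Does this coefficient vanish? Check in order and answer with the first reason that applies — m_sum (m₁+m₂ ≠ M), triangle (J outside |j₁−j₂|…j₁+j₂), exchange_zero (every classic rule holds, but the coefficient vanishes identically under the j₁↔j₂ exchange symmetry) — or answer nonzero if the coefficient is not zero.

m-sum: m₁+m₂ = 1+1/2 = 3/2, M = 3/2  ✓
triangle: need |j₁−j₂| ≤ J ≤ j₁+j₂, i.e. J ∈ [1/2, 3/2]; J = 9/2 is outside ✗ ⇒ coefficient is 0

triangle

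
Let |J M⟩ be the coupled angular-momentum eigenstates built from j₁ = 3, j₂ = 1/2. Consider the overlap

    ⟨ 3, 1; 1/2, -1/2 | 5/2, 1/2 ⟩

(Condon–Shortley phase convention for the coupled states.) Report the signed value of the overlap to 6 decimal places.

+0.755929

√[6·1!5!0!/7! · 4!2!0!1!3!2!] = √(576/7)
  +(−1)^0/∏(0,1,2,0,3,0)! = 1/12  (running 1/12)
⟨..|..⟩ = √(576/7)·(1/12) = +0.755929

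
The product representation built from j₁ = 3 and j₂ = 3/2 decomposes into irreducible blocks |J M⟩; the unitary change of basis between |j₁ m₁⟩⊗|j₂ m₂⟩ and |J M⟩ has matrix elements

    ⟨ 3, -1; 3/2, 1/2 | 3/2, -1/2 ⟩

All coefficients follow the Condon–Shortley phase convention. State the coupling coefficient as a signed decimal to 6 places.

triangle: 3!·3!·0!/7! = 36/5040
(j±m)!: 2!·4!·2!·1!·1!·2! = 192
prefactor² = (2J+1)·Δ·N² = 192/35
  k=2: +1/(2!·1!·2!·0!·1!·0!) = 1/4
Σ = 1/4  ⇒  CG² = 192/35·(1/4)² = 12/35
CG = +√(12/35) = +0.585540

+√(12/35) ≈ +0.585540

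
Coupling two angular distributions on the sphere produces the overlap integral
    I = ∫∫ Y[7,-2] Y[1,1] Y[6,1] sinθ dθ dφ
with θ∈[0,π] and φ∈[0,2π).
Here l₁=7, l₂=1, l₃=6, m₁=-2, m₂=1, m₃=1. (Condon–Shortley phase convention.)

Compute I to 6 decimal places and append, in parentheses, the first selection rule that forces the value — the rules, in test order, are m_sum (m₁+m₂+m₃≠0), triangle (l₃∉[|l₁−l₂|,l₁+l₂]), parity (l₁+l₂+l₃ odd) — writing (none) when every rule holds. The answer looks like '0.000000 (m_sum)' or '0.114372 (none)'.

0.209937 (none)

Rules hold: Σm=0, L=14 even, 6≤6≤8.
N = 15·3·13 = 585
Δ = 2!·12!·0!/15! = 1/1365
Racah Σ t=1..1: t=1:−1/518400 = -1/518400
⇒ 3j(7 1 6; 0 0 0)² = 7/195, sgn -1
Racah Σ t=2..2: t=2:+1/1209600 = 1/1209600
⇒ 3j(7 1 6; -2 1 1)² = 12/455, sgn -1
4πI² = N·(3j₀)²·(3jₘ)² = 36/65
I = +1·√(0.553846/4π) = 0.20993732
No selection rule forces the value: the integral is nonzero (none).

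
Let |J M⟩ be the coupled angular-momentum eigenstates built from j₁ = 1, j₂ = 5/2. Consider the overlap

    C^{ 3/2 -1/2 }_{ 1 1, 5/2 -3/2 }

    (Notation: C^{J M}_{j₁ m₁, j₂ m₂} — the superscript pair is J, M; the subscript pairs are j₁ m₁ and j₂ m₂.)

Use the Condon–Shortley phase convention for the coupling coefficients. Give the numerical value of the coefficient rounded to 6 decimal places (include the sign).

triangle: 2!*0!*3!/6! = 12/720
(j±m)!: 2!*0!*1!*4!*1!*2! = 96
prefactor² = (2J+1)*Δ*N² = 32/5
  k=0: +1/(0!*2!*0!*1!*0!*2!) = 1/4
Σ = 1/4  ⇒  CG² = 32/5*(1/4)² = 2/5
CG = +√(2/5) = +0.632456

+0.632456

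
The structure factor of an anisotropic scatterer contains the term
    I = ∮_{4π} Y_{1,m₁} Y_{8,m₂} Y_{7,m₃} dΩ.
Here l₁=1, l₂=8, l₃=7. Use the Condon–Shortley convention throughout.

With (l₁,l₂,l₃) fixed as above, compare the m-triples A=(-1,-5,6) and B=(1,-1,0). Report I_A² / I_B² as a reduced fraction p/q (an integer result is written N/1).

l's match ⇒ only the (l;m) 3-j factors differ between A and B.
A: triangle coeff Δ(1,8,7) = 1/2040; Σ_t [2,2]: t=2:+1/12454041600 = 1/12454041600; (3j)²=1/680 [(1 8 7; -1 -5 6)], sign=-1
B: triangle coeff Δ(1,8,7) = 1/2040; Σ_t [0,0]: t=0:+1/50803200 = 1/50803200; (3j)²=3/170 [(1 8 7; 1 -1 0)], sign=-1
I_A²/I_B² = (1/680)/(3/170) = 1/12

1/12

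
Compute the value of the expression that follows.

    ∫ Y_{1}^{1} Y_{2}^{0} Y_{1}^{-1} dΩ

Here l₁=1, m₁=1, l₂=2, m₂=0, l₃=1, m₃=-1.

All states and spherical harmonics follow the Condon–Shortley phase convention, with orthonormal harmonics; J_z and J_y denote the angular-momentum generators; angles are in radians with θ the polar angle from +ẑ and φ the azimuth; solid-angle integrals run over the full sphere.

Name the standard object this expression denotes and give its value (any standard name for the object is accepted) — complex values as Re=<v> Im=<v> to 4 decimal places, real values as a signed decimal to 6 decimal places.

Gaunt coefficient, +0.126157

This is a Gaunt coefficient — the integral of a triple product of spherical harmonics over the sphere.
Checks pass: Σm=0; 4 even; l₃=1∈[1,3].
(2·1+1)(2·2+1)(2·1+1) = 45
Δ: 2! 0! 2! / 5! → 1/30
sum: t=1:−1/1 = -1/1
3j²(1 2 1; 0 0 0) = Δ·Π!·Σ² = 2/15  (sign +1)
sum: t=0:+1/4 = 1/4
3j²(1 2 1; 1 0 -1) = Δ·Π!·Σ² = 1/30  (sign +1)
combine: 4πI² = 45·2/15·1/30 = 1/5
take √, sign +1: I = 0.12615663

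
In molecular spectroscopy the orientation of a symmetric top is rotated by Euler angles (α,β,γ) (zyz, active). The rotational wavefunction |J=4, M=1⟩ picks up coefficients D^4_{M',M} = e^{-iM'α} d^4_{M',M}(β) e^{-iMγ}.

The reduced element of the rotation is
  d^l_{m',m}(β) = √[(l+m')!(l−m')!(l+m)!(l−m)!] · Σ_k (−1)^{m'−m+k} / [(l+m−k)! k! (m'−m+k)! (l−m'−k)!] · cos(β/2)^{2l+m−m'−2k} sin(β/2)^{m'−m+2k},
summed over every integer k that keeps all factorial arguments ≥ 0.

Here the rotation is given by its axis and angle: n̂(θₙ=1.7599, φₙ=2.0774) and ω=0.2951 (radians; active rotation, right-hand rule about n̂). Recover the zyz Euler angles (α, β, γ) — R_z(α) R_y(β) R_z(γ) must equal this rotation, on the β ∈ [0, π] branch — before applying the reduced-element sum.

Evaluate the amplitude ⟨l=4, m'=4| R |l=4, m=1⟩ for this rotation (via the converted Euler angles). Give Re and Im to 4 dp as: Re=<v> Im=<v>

Axis–angle → zyz. n̂ = (sinθₙcosφₙ, sinθₙsinφₙ, cosθₙ) = (-0.476561, +0.858810, -0.187979), ω = 0.2951.
R = I cosω + sinω [n̂]ₓ + (1−cosω) n̂n̂ᵀ gives
  R = [+0.966590, +0.036979, +0.253645; -0.072363, +0.988655, +0.131622; -0.245900, -0.145579, +0.958301]
β = atan2(√(R₁₃²+R₂₃²), R₃₃) = 0.289802; α = atan2(R₂₃, R₁₃) mod 2π = 0.478672; γ = atan2(R₃₂, −R₃₁) mod 2π = 5.748650
Split into d^4_{4,1}(β=0.2898) × two z-phases.
c=cos(0.289802/2)=0.989520, s=sin(0.289802/2)=0.144394; N=√[40320·1·120·6]=5387.986637
k∈{0} keeps every argument non-negative
  k=0: (−1)^3·5387.9866/(720)·0.9895^5·0.1444^3 = -0.021373
d^4_{4,1}(0.2898) = -0.021373
Attach z-rotation phases: D = e^{-i(4)(0.4787)}·(-0.021373)·e^{-i(1)(5.7486)} = -0.004050+0.020986i

Re=-0.0041 Im=0.0210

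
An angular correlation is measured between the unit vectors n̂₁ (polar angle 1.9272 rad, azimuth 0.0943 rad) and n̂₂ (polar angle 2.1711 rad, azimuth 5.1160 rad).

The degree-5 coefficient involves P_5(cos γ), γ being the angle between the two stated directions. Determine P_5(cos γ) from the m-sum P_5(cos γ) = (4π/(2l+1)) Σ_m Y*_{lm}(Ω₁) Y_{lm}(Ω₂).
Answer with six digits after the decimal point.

0.222234

Term-by-term m-sum for l=5 (normalisation 4π/11 = 1.142397):
  m=-5: (0.29890 + 0.15240j) × (0.16009 - 0.07679j) = 0.05956 + 0.00144j  (running Σ = 0.05956 + 0.00144j)
  m=-4: (-0.36723 - 0.14549j) × (0.01677 + 0.38402j) = 0.04971 - 0.14347j  (running Σ = 0.10927 - 0.14202j)
  m=-3: (0.02614 + 0.00760j) × (-0.34053 - 0.12816j) = -0.00793 - 0.00594j  (running Σ = 0.10134 - 0.14796j)
  m=-2: (0.32382 + 0.06181j) × (-0.01924 + 0.02010j) = -0.00747 + 0.00532j  (running Σ = 0.09386 - 0.14264j)
  m=-1: (-0.11746 - 0.01111j) × (-0.13795 - 0.32303j) = 0.01262 + 0.03948j  (running Σ = 0.10648 - 0.10316j)
  m=0: (-0.30245 + 0.00000j) × (0.06092 + 0.00000j) = -0.01843 + 0.00000j  (running Σ = 0.08805 - 0.10316j)
  m=1: (0.11746 - 0.01111j) × (0.13795 - 0.32303j) = 0.01262 - 0.03948j  (running Σ = 0.10067 - 0.14264j)
  m=2: (0.32382 - 0.06181j) × (-0.01924 - 0.02010j) = -0.00747 - 0.00532j  (running Σ = 0.09320 - 0.14796j)
  m=3: (-0.02614 + 0.00760j) × (0.34053 - 0.12816j) = -0.00793 + 0.00594j  (running Σ = 0.08527 - 0.14202j)
  m=4: (-0.36723 + 0.14549j) × (0.01677 - 0.38402j) = 0.04971 + 0.14347j  (running Σ = 0.13498 + 0.00144j)
  m=5: (-0.29890 + 0.15240j) × (-0.16009 - 0.07679j) = 0.05956 - 0.00144j  (running Σ = 0.19453 + 0.00000j)
Total Σ_m = 0.19453 + 0.00000j. Multiply by 1.142397: 0.22223 + 0.00000j. P_5(cos γ) = 0.222234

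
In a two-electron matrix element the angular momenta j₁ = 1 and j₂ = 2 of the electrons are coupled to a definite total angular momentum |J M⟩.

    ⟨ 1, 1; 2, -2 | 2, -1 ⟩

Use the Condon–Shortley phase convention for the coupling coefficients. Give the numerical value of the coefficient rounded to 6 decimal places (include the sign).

√[5·1!1!3!/6! · 2!0!0!4!1!3!] = √(12)
  +(−1)^0/∏(0,1,0,0,1,3)! = 1/6  (running 1/6)
⟨..|..⟩ = √(12)·(1/6) = +0.577350

+0.577350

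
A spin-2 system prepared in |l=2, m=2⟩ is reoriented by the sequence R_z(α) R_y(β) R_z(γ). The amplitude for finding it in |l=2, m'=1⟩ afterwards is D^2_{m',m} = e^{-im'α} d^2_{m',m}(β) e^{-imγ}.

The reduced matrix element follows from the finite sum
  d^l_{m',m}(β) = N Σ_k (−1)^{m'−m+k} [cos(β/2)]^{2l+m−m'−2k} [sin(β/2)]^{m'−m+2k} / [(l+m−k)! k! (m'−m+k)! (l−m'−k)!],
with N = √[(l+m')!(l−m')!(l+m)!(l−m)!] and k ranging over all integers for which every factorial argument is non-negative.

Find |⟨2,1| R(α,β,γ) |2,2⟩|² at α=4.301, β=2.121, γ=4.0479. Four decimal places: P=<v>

P=0.0414

Split into d^2_{1,2}(β=2.1210) × two z-phases.
With c≡cos(β/2)=0.488436 and s≡sin(β/2)=0.872600, N=[6·1·24·1]^{1/2}=12.000000
k∈{1} keeps every argument non-negative
  k=1: (−1)^0·12.0000/(6)·0.4884^3·0.8726^1 = +0.203361
d^2_{1,2}(2.1210) = +0.203361
|D^2_{1,2}|² = |d^2_{1,2}(β)|² = (+0.203361)² = 0.041356 (the z-rotation phases have unit modulus)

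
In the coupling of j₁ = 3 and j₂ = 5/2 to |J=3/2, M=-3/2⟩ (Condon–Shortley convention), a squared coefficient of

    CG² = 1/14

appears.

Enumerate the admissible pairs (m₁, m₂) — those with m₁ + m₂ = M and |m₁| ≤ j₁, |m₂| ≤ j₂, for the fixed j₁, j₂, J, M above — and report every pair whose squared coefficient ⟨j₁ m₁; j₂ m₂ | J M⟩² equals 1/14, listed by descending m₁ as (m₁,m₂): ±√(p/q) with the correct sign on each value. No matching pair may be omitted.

(1,-5/2): +√(1/14)

Admissible pairs with m₁+m₂ = M = -3/2: (-3,3/2), (-2,1/2), (-1,-1/2), (0,-3/2), (1,-5/2)
  (m₁,m₂)=(1,-5/2): CG² = 1/14, CG = +√(1/14)   ← matches the target
  (m₁,m₂)=(0,-3/2): CG² = 6/35, CG = −√(6/35)
  (m₁,m₂)=(-1,-1/2): CG² = 9/35, CG = +√(9/35)
  (m₁,m₂)=(-2,1/2): CG² = 2/7, CG = −√(2/7)
  (m₁,m₂)=(-3,3/2): CG² = 3/14, CG = +√(3/14)
Pairs with CG² = 1/14: (1,-5/2): +√(1/14)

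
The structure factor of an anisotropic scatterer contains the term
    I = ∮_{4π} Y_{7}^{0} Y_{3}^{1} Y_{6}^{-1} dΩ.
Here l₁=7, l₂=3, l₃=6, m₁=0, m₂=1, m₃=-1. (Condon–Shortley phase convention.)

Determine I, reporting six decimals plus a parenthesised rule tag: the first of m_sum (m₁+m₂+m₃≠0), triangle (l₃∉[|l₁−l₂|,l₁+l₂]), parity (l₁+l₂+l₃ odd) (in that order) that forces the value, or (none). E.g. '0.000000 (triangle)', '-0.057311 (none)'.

m-sum 0 ✓  L=16 even ✓  4≤6≤10 ✓
Π(2lᵢ+1) = 15×7×13 = 1365
triangle coeff Δ(7,3,6) = 1/2042040
Σ_t [1,3]: t=1:−1/207360 t=2:+1/57600 t=3:−1/207360 = 1/129600
(3j)²=168/12155 [(7 3 6; 0 0 0)], sign=+1
Σ_t [2,4]: t=2:+1/115200 t=3:−1/103680 t=4:+1/1451520 = -1/3628800
(3j)²=1/36465 [(7 3 6; 0 1 -1)], sign=+1
⇒ 4πI² = 1176/2272985
I = (+1)√(1176/2272985/(4π)) = 0.00641653
No selection rule forces the value: the integral is nonzero (none).

0.006417 (none)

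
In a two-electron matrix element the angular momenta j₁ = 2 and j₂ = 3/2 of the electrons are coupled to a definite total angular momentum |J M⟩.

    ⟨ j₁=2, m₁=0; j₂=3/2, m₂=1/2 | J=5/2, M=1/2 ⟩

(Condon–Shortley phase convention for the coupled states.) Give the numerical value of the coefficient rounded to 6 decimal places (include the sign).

triangle: 1!·3!·2!/7! = 12/5040
(j±m)!: 2!·2!·2!·1!·3!·2! = 96
prefactor² = (2J+1)·Δ·N² = 48/35
  k=0: +1/(0!·1!·2!·2!·1!·0!) = 1/4
  k=1: −1/(1!·0!·1!·1!·2!·1!) = -1/2
Σ = -1/4  ⇒  CG² = 48/35·(-1/4)² = 3/35
CG = −√(3/35) = -0.292770

-0.292770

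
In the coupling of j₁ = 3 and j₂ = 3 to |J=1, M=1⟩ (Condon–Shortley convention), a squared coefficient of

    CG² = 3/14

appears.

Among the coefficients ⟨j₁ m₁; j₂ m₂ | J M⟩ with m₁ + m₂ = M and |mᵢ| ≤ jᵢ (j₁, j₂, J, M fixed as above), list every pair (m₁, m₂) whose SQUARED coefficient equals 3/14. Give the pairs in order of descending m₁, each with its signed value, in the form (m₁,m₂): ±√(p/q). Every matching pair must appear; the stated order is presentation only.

(1,0): +√(3/14); (0,1): −√(3/14)

Admissible pairs with m₁+m₂ = M = 1: (-2,3), (-1,2), (0,1), (1,0), (2,-1), (3,-2)
  (m₁,m₂)=(3,-2): CG² = 3/28, CG = +√(3/28)
  (m₁,m₂)=(2,-1): CG² = 5/28, CG = −√(5/28)
  (m₁,m₂)=(1,0): CG² = 3/14, CG = +√(3/14)   ← matches the target
  (m₁,m₂)=(0,1): CG² = 3/14, CG = −√(3/14)   ← matches the target
  (m₁,m₂)=(-1,2): CG² = 5/28, CG = +√(5/28)
  (m₁,m₂)=(-2,3): CG² = 3/28, CG = −√(3/28)
Pairs with CG² = 3/14: (1,0): +√(3/14); (0,1): −√(3/14)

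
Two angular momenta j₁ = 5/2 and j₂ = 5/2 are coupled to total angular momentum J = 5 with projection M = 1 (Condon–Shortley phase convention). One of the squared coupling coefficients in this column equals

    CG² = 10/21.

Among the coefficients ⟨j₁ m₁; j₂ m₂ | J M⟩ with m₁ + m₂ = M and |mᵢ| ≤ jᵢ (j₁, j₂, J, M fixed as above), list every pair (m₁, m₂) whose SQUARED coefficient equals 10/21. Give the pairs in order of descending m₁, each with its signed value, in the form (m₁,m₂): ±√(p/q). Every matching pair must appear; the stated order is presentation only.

(1/2,1/2): +√(10/21)

Admissible pairs with m₁+m₂ = M = 1: (-3/2,5/2), (-1/2,3/2), (1/2,1/2), (3/2,-1/2), (5/2,-3/2)
  (m₁,m₂)=(5/2,-3/2): CG² = 1/42, CG = +√(1/42)
  (m₁,m₂)=(3/2,-1/2): CG² = 5/21, CG = +√(5/21)
  (m₁,m₂)=(1/2,1/2): CG² = 10/21, CG = +√(10/21)   ← matches the target
  (m₁,m₂)=(-1/2,3/2): CG² = 5/21, CG = +√(5/21)
  (m₁,m₂)=(-3/2,5/2): CG² = 1/42, CG = +√(1/42)
Pairs with CG² = 10/21: (1/2,1/2): +√(10/21)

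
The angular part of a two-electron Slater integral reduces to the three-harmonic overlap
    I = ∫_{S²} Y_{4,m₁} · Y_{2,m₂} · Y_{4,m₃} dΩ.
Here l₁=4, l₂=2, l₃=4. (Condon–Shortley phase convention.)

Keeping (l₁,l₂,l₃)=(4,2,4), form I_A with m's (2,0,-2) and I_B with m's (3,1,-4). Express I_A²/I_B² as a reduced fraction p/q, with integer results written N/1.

16/147

l's match ⇒ only the (l;m) 3-j factors differ between A and B.
A: triangle coeff Δ(4,2,4) = 1/13860; Σ_t [0,2]: t=0:+1/192 t=1:−1/120 t=2:+1/2880 = -1/360; (3j)²=16/3465 [(4 2 4; 2 0 -2)], sign=-1
B: triangle coeff Δ(4,2,4) = 1/13860; Σ_t [1,1]: t=1:−1/1440 = -1/1440; (3j)²=7/165 [(4 2 4; 3 1 -4)], sign=-1
I_A²/I_B² = (16/3465)/(7/165) = 16/147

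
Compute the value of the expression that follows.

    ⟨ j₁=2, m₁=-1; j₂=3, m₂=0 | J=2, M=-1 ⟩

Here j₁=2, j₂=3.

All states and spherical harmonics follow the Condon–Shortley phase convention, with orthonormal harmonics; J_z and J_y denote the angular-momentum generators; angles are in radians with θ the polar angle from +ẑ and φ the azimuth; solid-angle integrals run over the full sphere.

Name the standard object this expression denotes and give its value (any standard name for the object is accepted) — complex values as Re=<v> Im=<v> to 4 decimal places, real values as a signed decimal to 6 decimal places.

Clebsch–Gordan coefficient, +√(2/7) ≈ +0.534522

This is a Clebsch–Gordan (vector-coupling) coefficient.
triangle: 3!·1!·3!/8! = 36/40320
(j±m)!: 1!·3!·3!·3!·1!·3! = 1296
prefactor² = (2J+1)·Δ·N² = 81/14
  k=2: +1/(2!·1!·1!·1!·0!·2!) = 1/4
  k=3: −1/(3!·0!·0!·0!·1!·3!) = -1/36
Σ = 2/9  ⇒  CG² = 81/14·(2/9)² = 2/7
CG = +√(2/7) = +0.534522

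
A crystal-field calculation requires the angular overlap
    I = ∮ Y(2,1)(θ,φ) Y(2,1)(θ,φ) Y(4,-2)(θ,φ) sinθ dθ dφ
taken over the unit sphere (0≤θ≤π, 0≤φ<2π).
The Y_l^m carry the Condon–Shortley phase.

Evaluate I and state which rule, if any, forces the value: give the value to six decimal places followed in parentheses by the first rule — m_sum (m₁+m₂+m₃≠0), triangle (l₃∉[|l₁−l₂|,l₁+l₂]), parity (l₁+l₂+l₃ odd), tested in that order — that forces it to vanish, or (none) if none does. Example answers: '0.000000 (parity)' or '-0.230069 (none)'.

0.254875 (none)

Checks pass: Σm=0; 8 even; l₃=4∈[0,4].
(2·2+1)(2·2+1)(2·4+1) = 225
Δ: 0! 4! 4! / 9! → 1/630
sum: t=0:+1/16 = 1/16
3j²(2 2 4; 0 0 0) = Δ·Π!·Σ² = 2/35  (sign +1)
sum: t=0:+1/36 = 1/36
3j²(2 2 4; 1 1 -2) = Δ·Π!·Σ² = 4/63  (sign +1)
combine: 4πI² = 225·2/35·4/63 = 40/49
take √, sign +1: I = 0.25487487
No selection rule forces the value: the integral is nonzero (none).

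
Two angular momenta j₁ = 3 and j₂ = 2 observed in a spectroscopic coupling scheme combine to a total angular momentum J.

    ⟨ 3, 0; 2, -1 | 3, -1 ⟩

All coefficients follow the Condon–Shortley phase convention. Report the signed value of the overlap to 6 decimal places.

−√(1/30) ≈ -0.182574

triangle: 2!×4!×2!/9! = 96/362880
(j±m)!: 3!×3!×1!×3!×2!×4! = 10368
prefactor² = (2J+1)×Δ×N² = 96/5
  k=0: +1/(0!×2!×3!×1!×1!×1!) = 1/12
  k=1: −1/(1!×1!×2!×0!×2!×2!) = -1/8
Σ = -1/24  ⇒  CG² = 96/5×(-1/24)² = 1/30
CG = −√(1/30) = -0.182574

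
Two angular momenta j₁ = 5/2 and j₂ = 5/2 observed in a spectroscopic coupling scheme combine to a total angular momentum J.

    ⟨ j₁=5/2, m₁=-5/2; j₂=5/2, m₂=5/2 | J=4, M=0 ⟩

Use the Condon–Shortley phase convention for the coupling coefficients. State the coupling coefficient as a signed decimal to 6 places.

-0.188982

j₁+j₂−J=1  J+j₁−j₂=4  J−j₁+j₂=4  j₁+j₂+J+1=10
(j₁±m₁, j₂±m₂, J±M) = (0,5,5,0,4,4)
P² = 82944/7
sum k=1..1:
  [1] −1/576 = -1/576
S = -1/576
C² = P²·S² = 1/28 ; C = -0.188982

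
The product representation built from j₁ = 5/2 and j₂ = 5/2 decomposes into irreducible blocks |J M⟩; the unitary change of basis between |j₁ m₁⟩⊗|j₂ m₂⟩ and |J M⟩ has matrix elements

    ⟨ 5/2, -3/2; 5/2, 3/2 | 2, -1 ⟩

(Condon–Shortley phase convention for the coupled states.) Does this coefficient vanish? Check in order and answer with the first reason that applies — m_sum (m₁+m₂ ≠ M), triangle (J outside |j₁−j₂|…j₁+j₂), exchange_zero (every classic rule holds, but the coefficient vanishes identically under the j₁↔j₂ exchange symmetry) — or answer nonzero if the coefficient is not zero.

m-sum: m₁+m₂ = -3/2+3/2 = 0, M = -1  ✗ ⇒ coefficient is 0

m_sum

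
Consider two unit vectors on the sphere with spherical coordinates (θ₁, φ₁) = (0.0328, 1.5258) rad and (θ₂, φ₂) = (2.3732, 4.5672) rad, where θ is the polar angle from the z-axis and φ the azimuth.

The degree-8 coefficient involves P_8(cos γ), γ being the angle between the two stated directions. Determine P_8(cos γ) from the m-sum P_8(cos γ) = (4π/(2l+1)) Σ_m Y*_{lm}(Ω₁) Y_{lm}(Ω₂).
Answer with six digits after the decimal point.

Term-by-term m-sum for l=8 (normalisation 4π/17 = 0.739198):
  term(m=-8) = 0.00000 + 0.00000j   from Y*(Ω₁)=0.00000 - 0.00000j, Y(Ω₂)=0.01116 + 0.02573j
  term(m=-7) = 0.00000 + 0.00000j   from Y*(Ω₁)=-0.00000 - 0.00000j, Y(Ω₂)=-0.09869 + 0.06112j
  term(m=-6) = 0.00000 + 0.00000j   from Y*(Ω₁)=-0.00000 + 0.00000j, Y(Ω₂)=-0.18450 - 0.21919j
  term(m=-5) = 0.00000 + 0.00000j   from Y*(Ω₁)=0.00000 + 0.00000j, Y(Ω₂)=0.29923 - 0.33710j
  term(m=-4) = 0.00001 + 0.00000j   from Y*(Ω₁)=0.00002 - 0.00000j, Y(Ω₂)=0.32541 + 0.21355j
  term(m=-3) = -0.00000 - 0.00000j   from Y*(Ω₁)=-0.00007 - 0.00049j, Y(Ω₂)=0.00157 - 0.00338j
  term(m=-2) = -0.00404 - 0.00082j   from Y*(Ω₁)=-0.01099 + 0.00099j, Y(Ω₂)=0.35830 + 0.10707j
  term(m=-1) = -0.02893 - 0.00291j   from Y*(Ω₁)=0.00721 + 0.16015j, Y(Ω₂)=-0.02624 + 0.17944j
  term(m=+0) = 0.37016 + 0.00000j   from Y*(Ω₁)=1.14069 + 0.00000j, Y(Ω₂)=0.32450 + 0.00000j
  term(m=+1) = -0.02893 + 0.00291j   from Y*(Ω₁)=-0.00721 + 0.16015j, Y(Ω₂)=0.02624 + 0.17944j
  term(m=+2) = -0.00404 + 0.00082j   from Y*(Ω₁)=-0.01099 - 0.00099j, Y(Ω₂)=0.35830 - 0.10707j
  term(m=+3) = -0.00000 + 0.00000j   from Y*(Ω₁)=0.00007 - 0.00049j, Y(Ω₂)=-0.00157 - 0.00338j
  term(m=+4) = 0.00001 - 0.00000j   from Y*(Ω₁)=0.00002 + 0.00000j, Y(Ω₂)=0.32541 - 0.21355j
  term(m=+5) = 0.00000 - 0.00000j   from Y*(Ω₁)=-0.00000 + 0.00000j, Y(Ω₂)=-0.29923 - 0.33710j
  term(m=+6) = 0.00000 - 0.00000j   from Y*(Ω₁)=-0.00000 - 0.00000j, Y(Ω₂)=-0.18450 + 0.21919j
  term(m=+7) = 0.00000 - 0.00000j   from Y*(Ω₁)=0.00000 - 0.00000j, Y(Ω₂)=0.09869 + 0.06112j
  term(m=+8) = 0.00000 - 0.00000j   from Y*(Ω₁)=0.00000 + 0.00000j, Y(Ω₂)=0.01116 - 0.02573j
Accumulated sum 0.30422 - 0.00000j; after 4π/(2l+1) scaling, 0.22488 - 0.00000j ⇒ P_8 = 0.224882

0.224882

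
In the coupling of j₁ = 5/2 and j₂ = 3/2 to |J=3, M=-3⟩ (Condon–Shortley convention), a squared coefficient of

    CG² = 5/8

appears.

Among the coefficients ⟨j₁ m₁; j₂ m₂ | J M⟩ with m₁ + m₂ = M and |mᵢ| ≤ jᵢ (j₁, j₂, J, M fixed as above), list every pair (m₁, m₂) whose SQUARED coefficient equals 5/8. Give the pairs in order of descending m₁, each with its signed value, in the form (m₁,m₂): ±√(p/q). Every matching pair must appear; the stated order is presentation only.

Admissible pairs with m₁+m₂ = M = -3: (-5/2,-1/2), (-3/2,-3/2)
  (m₁,m₂)=(-3/2,-3/2): CG² = 3/8, CG = +√(3/8)
  (m₁,m₂)=(-5/2,-1/2): CG² = 5/8, CG = −√(5/8)   ← matches the target
Pairs with CG² = 5/8: (-5/2,-1/2): −√(5/8)

(-5/2,-1/2): −√(5/8)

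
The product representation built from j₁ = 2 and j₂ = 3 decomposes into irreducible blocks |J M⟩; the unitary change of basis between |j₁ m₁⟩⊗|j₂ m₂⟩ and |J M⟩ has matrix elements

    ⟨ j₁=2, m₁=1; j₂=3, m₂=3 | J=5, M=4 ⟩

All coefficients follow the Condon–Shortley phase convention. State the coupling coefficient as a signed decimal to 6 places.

+√(2/5) ≈ +0.632456

j₁+j₂−J=0  J+j₁−j₂=4  J−j₁+j₂=6  j₁+j₂+J+1=11
(j₁±m₁, j₂±m₂, J±M) = (3,1,6,0,9,1)
P² = 7464960
sum k=0..0:
  [0] +1/4320 = 1/4320
S = 1/4320
C² = P²·S² = 2/5 ; C = +0.632456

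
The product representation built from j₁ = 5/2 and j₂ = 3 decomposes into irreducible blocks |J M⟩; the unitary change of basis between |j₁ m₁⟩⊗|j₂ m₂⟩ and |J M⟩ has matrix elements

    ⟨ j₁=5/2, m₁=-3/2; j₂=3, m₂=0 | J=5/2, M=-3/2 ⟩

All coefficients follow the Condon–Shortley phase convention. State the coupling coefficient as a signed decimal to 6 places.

triangle: 3!×2!×3!/9! = 72/362880
(j±m)!: 1!×4!×3!×3!×1!×4! = 20736
prefactor² = (2J+1)×Δ×N² = 864/35
  k=2: +1/(2!×1!×2!×1!×0!×2!) = 1/8
  k=3: −1/(3!×0!×1!×0!×1!×3!) = -1/36
Σ = 7/72  ⇒  CG² = 864/35×(7/72)² = 7/30
CG = +√(7/30) = +0.483046

+0.483046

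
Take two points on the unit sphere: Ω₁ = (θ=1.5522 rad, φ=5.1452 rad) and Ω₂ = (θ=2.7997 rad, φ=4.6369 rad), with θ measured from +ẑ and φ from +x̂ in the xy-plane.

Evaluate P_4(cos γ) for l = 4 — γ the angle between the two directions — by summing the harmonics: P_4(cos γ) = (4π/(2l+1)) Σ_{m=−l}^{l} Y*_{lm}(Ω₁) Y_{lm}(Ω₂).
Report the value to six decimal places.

0.115894

Term-by-term m-sum for l=4 (normalisation 4π/9 = 1.396263):
  m=-4: Y*=-0.070650+0.436547i  Y=+0.005339+0.001663i  product -0.001103+0.002213i
  m=-3: Y*=-0.022406+0.006258i  Y=-0.009979+0.043306i  product -0.000047-0.001033i
  m=-2: Y*=+0.216227+0.254035i  Y=-0.193798-0.029484i  product -0.034415-0.055607i
  m=-1: Y*=-0.011058+0.023935i  Y=+0.036212-0.478781i  product +0.011059+0.006161i
  m=+0: Y*=+0.316260-0.000000i  Y=+0.417427+0.000000i  product +0.132015+0.000000i
  m=+1: Y*=+0.011058+0.023935i  Y=-0.036212-0.478781i  product +0.011059-0.006161i
  m=+2: Y*=+0.216227-0.254035i  Y=-0.193798+0.029484i  product -0.034415+0.055607i
  m=+3: Y*=+0.022406+0.006258i  Y=+0.009979+0.043306i  product -0.000047+0.001033i
  m=+4: Y*=-0.070650-0.436547i  Y=+0.005339-0.001663i  product -0.001103-0.002213i
Σ over m = +0.083003+0.000000i; ×(4π/9) → +0.115894+0.000000i. Real part: 0.115894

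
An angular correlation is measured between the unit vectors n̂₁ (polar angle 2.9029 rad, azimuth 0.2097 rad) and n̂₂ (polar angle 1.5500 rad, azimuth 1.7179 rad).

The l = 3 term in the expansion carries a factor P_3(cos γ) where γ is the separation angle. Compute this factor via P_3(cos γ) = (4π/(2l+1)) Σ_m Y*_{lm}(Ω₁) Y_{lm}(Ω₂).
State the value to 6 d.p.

0.008127

Addition theorem: P_3(cos γ) = (4π/7) Σ_m Y*_{lm}(Ω₁) Y_{lm}(Ω₂), m = −3…3:
  m=-3: (0.004459, 0.003245) × (0.178091, 0.377006) = (-0.000429, 0.002259)  (running Σ = (-0.000429, 0.002259))
  m=-2: (-0.050699, -0.022604) × (-0.020330, 0.006160) = (0.001170, 0.000147)  (running Σ = (0.000741, 0.002406))
  m=-1: (0.278057, 0.059178) × (0.047257, 0.318930) = (-0.005734, 0.091477)  (running Σ = (-0.004993, 0.093883))
  m=0: (-0.623846, -0.000000) × (-0.023264, 0.000000) = (0.014513, 0.000000)  (running Σ = (0.009520, 0.093883))
  m=1: (-0.278057, 0.059178) × (-0.047257, 0.318930) = (-0.005734, -0.091477)  (running Σ = (0.003786, 0.002406))
  m=2: (-0.050699, 0.022604) × (-0.020330, -0.006160) = (0.001170, -0.000147)  (running Σ = (0.004956, 0.002259))
  m=3: (-0.004459, 0.003245) × (-0.178091, 0.377006) = (-0.000429, -0.002259)  (running Σ = (0.004527, 0.000000))
Σ over m = (0.004527, 0.000000); ×(4π/7) → (0.008127, 0.000000). Real part: 0.008127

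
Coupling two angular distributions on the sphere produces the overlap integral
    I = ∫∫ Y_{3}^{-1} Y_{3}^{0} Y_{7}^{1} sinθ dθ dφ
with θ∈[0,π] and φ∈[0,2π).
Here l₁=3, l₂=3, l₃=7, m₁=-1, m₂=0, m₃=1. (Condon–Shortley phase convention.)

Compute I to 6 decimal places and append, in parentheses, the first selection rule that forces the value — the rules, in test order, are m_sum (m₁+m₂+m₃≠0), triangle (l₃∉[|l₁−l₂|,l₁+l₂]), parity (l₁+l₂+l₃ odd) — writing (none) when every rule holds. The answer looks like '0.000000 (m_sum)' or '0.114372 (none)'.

l₃=7 ∉ [0,6] — triangle fails ⇒ I = 0

0.000000 (triangle)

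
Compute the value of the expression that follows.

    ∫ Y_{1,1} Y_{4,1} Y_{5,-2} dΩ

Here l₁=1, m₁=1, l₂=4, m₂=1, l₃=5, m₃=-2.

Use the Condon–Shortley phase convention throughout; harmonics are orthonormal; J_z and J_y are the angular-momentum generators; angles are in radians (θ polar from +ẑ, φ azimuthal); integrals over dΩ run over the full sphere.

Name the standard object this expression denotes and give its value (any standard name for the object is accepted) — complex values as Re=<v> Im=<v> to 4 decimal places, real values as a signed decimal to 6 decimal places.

Gaunt coefficient, +0.225034

This is a Gaunt coefficient — the integral of a triple product of spherical harmonics over the sphere.
m-sum 0 ✓  L=10 even ✓  3≤5≤5 ✓
Π(2lᵢ+1) = 3×9×11 = 297
triangle coeff Δ(1,4,5) = 1/495
Σ_t [0,0]: t=0:+1/576 = 1/576
(3j)²=5/99 [(1 4 5; 0 0 0)], sign=-1
Σ_t [0,0]: t=0:+1/1440 = 1/1440
(3j)²=7/165 [(1 4 5; 1 1 -2)], sign=-1
⇒ 4πI² = 7/11
I = (+1)√(7/11/(4π)) = 0.22503380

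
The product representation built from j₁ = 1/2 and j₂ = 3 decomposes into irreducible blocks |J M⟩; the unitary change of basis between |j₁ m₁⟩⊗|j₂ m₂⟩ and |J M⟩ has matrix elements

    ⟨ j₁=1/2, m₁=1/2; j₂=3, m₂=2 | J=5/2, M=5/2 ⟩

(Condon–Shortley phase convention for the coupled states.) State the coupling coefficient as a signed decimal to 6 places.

+√(1/7) ≈ +0.377964

√[6·1!0!5!/7! · 1!0!5!1!5!0!] = √(14400/7)
  +(−1)^0/∏(0,1,0,5,0,0)! = 1/120  (running 1/120)
⟨..|..⟩ = √(14400/7)·(1/120) = +0.377964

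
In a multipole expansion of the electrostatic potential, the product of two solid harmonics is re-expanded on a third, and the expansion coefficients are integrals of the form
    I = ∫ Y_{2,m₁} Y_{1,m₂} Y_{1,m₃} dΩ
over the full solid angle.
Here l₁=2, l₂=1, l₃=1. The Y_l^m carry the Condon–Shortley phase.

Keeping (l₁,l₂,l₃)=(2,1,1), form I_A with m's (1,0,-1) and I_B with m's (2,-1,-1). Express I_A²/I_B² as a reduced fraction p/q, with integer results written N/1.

1/2

Shared (l₁,l₂,l₃)=(2,1,1): N and (l;000)² cancel in I_A²/I_B².
A: Δ = 2!·2!·0!/5! = 1/30; Racah Σ t=1..1: t=1:−1/2 = -1/2; ⇒ 3j(2 1 1; 1 0 -1)² = 1/10, sgn -1
B: Δ = 2!·2!·0!/5! = 1/30; Racah Σ t=0..0: t=0:+1/4 = 1/4; ⇒ 3j(2 1 1; 2 -1 -1)² = 1/5, sgn +1
I_A²/I_B² = (1/10)/(1/5) = 1/2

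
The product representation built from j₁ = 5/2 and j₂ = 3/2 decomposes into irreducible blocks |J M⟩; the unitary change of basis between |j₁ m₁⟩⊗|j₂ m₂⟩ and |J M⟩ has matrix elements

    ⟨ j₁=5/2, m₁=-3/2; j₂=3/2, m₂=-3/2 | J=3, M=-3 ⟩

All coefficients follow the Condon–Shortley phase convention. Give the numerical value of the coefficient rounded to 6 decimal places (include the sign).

+√(3/8) ≈ +0.612372

j₁+j₂−J=1  J+j₁−j₂=4  J−j₁+j₂=2  j₁+j₂+J+1=8
(j₁±m₁, j₂±m₂, J±M) = (1,4,0,3,0,6)
P² = 864
sum k=0..0:
  [0] +1/48 = 1/48
S = 1/48
C² = P²·S² = 3/8 ; C = +0.612372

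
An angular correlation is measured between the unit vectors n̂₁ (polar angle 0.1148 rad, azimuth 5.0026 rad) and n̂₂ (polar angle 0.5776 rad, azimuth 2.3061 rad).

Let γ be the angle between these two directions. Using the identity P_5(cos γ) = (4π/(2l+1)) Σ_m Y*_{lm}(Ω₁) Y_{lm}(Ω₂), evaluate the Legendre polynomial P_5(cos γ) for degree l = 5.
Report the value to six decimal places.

Summing Y*_{l m}(θ₁,φ₁)·Y_{l m}(θ₂,φ₂) over m ∈ [−5, 5]; prefactor 4π/(2·5+1) = 1.142397:
  term(m=-5) = 0.00000 + 0.00000j   from Y*(Ω₁)=0.00001 - 0.00000j, Y(Ω₂)=0.01148 + 0.01938j
  term(m=-4) = -0.00001 - 0.00003j   from Y*(Ω₁)=0.00010 + 0.00023j, Y(Ω₂)=-0.10710 - 0.02175j
  term(m=-3) = -0.00029 + 0.00119j   from Y*(Ω₁)=-0.00313 + 0.00264j, Y(Ω₂)=0.24103 - 0.17763j
  term(m=-2) = 0.01276 - 0.01575j   from Y*(Ω₁)=-0.03622 - 0.02375j, Y(Ω₂)=-0.04681 + 0.46565j
  term(m=-1) = -0.06716 + 0.03204j   from Y*(Ω₁)=0.08017 - 0.26844j, Y(Ω₂)=-0.17818 - 0.19699j
  term(m=+0) = -0.25641 + 0.00000j   from Y*(Ω₁)=0.84534 + 0.00000j, Y(Ω₂)=-0.30332 + 0.00000j
  term(m=+1) = -0.06716 - 0.03204j   from Y*(Ω₁)=-0.08017 - 0.26844j, Y(Ω₂)=0.17818 - 0.19699j
  term(m=+2) = 0.01276 + 0.01575j   from Y*(Ω₁)=-0.03622 + 0.02375j, Y(Ω₂)=-0.04681 - 0.46565j
  term(m=+3) = -0.00029 - 0.00119j   from Y*(Ω₁)=0.00313 + 0.00264j, Y(Ω₂)=-0.24103 - 0.17763j
  term(m=+4) = -0.00001 + 0.00003j   from Y*(Ω₁)=0.00010 - 0.00023j, Y(Ω₂)=-0.10710 + 0.02175j
  term(m=+5) = 0.00000 - 0.00000j   from Y*(Ω₁)=-0.00001 - 0.00000j, Y(Ω₂)=-0.01148 + 0.01938j
Σ over m = -0.36580 - 0.00000j; ×(4π/11) → -0.41789 - 0.00000j. Real part: -0.417894

-0.417894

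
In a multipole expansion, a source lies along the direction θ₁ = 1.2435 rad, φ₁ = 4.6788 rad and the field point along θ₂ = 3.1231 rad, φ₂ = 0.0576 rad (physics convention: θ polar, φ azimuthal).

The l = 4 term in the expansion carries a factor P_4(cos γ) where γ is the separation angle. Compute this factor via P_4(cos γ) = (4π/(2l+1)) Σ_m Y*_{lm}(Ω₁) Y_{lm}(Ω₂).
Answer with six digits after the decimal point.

Expand P_4 via completeness: Σ_{m} conj(Y_{4,m}) at Ω₁ times Y_{4,m} at Ω₂ —
  m=-4: (+0.352580-0.047658i) × (+0.000000-0.000000i) = +0.000000-0.000000i  (running Σ = +0.000000-0.000000i)
  m=-3: (+0.034369+0.339918i) × (-0.000008+0.000001i) = -0.000001-0.000003i  (running Σ = -0.000001-0.000003i)
  m=-2: (+0.082760-0.005568i) × (+0.000681-0.000079i) = +0.000056-0.000010i  (running Σ = +0.000055-0.000013i)
  m=-1: (+0.011010+0.327673i) × (-0.034908+0.002013i) = -0.001044-0.011416i  (running Σ = -0.000989-0.011429i)
  m=0: (+0.028911-0.000000i) × (+0.844838+0.000000i) = +0.024425+0.000000i  (running Σ = +0.023436-0.011429i)
  m=1: (-0.011010+0.327673i) × (+0.034908+0.002013i) = -0.001044+0.011416i  (running Σ = +0.022392-0.000013i)
  m=2: (+0.082760+0.005568i) × (+0.000681+0.000079i) = +0.000056+0.000010i  (running Σ = +0.022448-0.000003i)
  m=3: (-0.034369+0.339918i) × (+0.000008+0.000001i) = -0.000001+0.000003i  (running Σ = +0.022448-0.000000i)
  m=4: (+0.352580+0.047658i) × (+0.000000+0.000000i) = +0.000000+0.000000i  (running Σ = +0.022448-0.000000i)
Total Σ_m = +0.022448-0.000000i. Multiply by 1.396263: +0.031343-0.000000i. P_4(cos γ) = 0.031343

0.031343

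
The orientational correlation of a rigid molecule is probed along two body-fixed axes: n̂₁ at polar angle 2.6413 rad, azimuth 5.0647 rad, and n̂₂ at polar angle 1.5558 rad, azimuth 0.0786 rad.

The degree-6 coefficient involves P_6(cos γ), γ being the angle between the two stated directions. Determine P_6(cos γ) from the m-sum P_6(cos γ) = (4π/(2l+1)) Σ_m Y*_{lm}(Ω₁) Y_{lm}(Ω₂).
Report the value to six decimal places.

-0.227039

Summing Y*_{l m}(θ₁,φ₁)·Y_{l m}(θ₂,φ₂) over m ∈ [−6, 6]; prefactor 4π/(2·6+1) = 0.966644:
  [-6]  conj(Y_{6,-6})(Ω₁) = (0.003041, -0.005038) ; Y_{6,-6}(Ω₂) = (0.430062, -0.219323) ; Δ = (0.000203, -0.002834)
  [-5]  conj(Y_{6,-5})(Ω₁) = (-0.036614, -0.007070) ; Y_{6,-5}(Ω₂) = (0.023169, -0.009605) ; Δ = (-0.000916, 0.000188)
  [-4]  conj(Y_{6,-4})(Ω₁) = (0.022693, 0.139247) ; Y_{6,-4}(Ω₂) = (-0.338301, 0.110011) ; Δ = (-0.022996, -0.044611)
  [-3]  conj(Y_{6,-3})(Ω₁) = (0.300448, -0.169586) ; Y_{6,-3}(Ω₂) = (-0.028460, 0.006838) ; Δ = (-0.007391, 0.006881)
  [-2]  conj(Y_{6,-2})(Ω₁) = (-0.382678, -0.325361) ; Y_{6,-2}(Ω₂) = (0.320306, -0.050771) ; Δ = (-0.139093, -0.084786)
  [-1]  conj(Y_{6,-1})(Ω₁) = (-0.087580, 0.238216) ; Y_{6,-1}(Ω₂) = (0.030749, -0.002422) ; Δ = (-0.002116, 0.007537)
  [+0]  conj(Y_{6,0})(Ω₁) = (-0.346916, -0.000000) ; Y_{6,0}(Ω₂) = (-0.316346, 0.000000) ; Δ = (0.109746, 0.000000)
  [+1]  conj(Y_{6,1})(Ω₁) = (0.087580, 0.238216) ; Y_{6,1}(Ω₂) = (-0.030749, -0.002422) ; Δ = (-0.002116, -0.007537)
  [+2]  conj(Y_{6,2})(Ω₁) = (-0.382678, 0.325361) ; Y_{6,2}(Ω₂) = (0.320306, 0.050771) ; Δ = (-0.139093, 0.084786)
  [+3]  conj(Y_{6,3})(Ω₁) = (-0.300448, -0.169586) ; Y_{6,3}(Ω₂) = (0.028460, 0.006838) ; Δ = (-0.007391, -0.006881)
  [+4]  conj(Y_{6,4})(Ω₁) = (0.022693, -0.139247) ; Y_{6,4}(Ω₂) = (-0.338301, -0.110011) ; Δ = (-0.022996, 0.044611)
  [+5]  conj(Y_{6,5})(Ω₁) = (0.036614, -0.007070) ; Y_{6,5}(Ω₂) = (-0.023169, -0.009605) ; Δ = (-0.000916, -0.000188)
  [+6]  conj(Y_{6,6})(Ω₁) = (0.003041, 0.005038) ; Y_{6,6}(Ω₂) = (0.430062, 0.219323) ; Δ = (0.000203, 0.002834)
Accumulated sum (-0.234873, 0.000000); after 4π/(2l+1) scaling, (-0.227039, 0.000000) ⇒ P_6 = -0.227039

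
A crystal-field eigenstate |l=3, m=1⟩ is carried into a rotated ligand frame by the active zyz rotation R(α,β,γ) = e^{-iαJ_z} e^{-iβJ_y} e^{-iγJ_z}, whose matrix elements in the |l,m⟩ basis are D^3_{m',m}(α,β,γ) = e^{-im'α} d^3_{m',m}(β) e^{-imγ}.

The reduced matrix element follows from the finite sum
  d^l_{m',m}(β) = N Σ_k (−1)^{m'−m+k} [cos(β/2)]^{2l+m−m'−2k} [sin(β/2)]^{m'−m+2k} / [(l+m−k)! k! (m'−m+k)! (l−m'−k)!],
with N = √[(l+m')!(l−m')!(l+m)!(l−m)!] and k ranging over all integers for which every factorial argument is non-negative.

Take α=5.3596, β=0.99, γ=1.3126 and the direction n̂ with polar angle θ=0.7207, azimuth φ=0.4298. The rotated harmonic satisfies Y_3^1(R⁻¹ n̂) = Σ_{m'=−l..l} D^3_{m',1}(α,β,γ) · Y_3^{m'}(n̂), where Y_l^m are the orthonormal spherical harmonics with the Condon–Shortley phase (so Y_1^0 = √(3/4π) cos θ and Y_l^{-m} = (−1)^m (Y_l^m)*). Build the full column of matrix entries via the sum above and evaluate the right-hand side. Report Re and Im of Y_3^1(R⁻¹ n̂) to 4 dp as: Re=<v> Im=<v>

Need the full column D^3_{m',1} for m'=−3..3 at α=5.3596, β=0.9900, γ=1.3126.
cos(β/2)=0.879969, sin(β/2)=0.475032
d^3_{-3,1}: single k=4 term ⇒ +0.152711;  D = -0.089850+0.123482i
d^3_{-2,1}: k∈[3..4] ⇒ +0.461955 -0.067310 = +0.394645;  D = -0.394579+0.007173i
d^3_{-1,1}: k∈[2..4] ⇒ +0.811830 -0.315438 +0.011490 = +0.507882;  D = -0.313549-0.399539i
d^3_{0,1}: k∈[1..3] ⇒ +0.868259 -0.759069 +0.073734 = +0.182925;  D = +0.046707-0.176861i
d^3_{1,1}: k∈[0..2] ⇒ +0.464305 -1.082440 +0.236579 = -0.381557;  D = -0.353048+0.144716i
d^3_{2,1}: k∈[0..1] ⇒ -0.792608 +0.461955 = -0.330654;  D = -0.284523-0.168459i
d^3_{3,1}: single k=0 term ⇒ +0.524034;  D = +0.058903+0.520713i
Y_3^{m'}(θ=0.7207,φ=0.4298) and Σ D·Y over m':
  (-0.0898+0.1235i)·(+0.0333-0.1152i)  (-0.3946+0.0072i)·(+0.2183-0.2533i)  (-0.3135-0.3995i)·(+0.3534-0.1620i)  (+0.0467-0.1769i)·(-0.0497+0.0000i)  (-0.3530+0.1447i)·(-0.3534-0.1620i)  (-0.2845-0.1685i)·(+0.2183+0.2533i)  (+0.0589+0.5207i)·(-0.0333-0.1152i)
Y_3^1(R⁻¹ n̂) = -0.064126-0.092533i

Re=-0.0641 Im=-0.0925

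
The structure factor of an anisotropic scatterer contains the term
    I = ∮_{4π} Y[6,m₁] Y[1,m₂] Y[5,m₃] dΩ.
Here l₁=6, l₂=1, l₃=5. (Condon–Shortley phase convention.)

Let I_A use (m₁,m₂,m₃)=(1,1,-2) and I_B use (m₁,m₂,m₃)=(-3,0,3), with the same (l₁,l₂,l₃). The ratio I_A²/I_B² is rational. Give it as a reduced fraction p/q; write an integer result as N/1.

l's match ⇒ only the (l;m) 3-j factors differ between A and B.
A: triangle coeff Δ(6,1,5) = 1/858; Σ_t [2,2]: t=2:+1/60480 = 1/60480; (3j)²=5/429 [(6 1 5; 1 1 -2)], sign=-1
B: triangle coeff Δ(6,1,5) = 1/858; Σ_t [1,1]: t=1:−1/80640 = -1/80640; (3j)²=9/286 [(6 1 5; -3 0 3)], sign=-1
I_A²/I_B² = (5/429)/(9/286) = 10/27

10/27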